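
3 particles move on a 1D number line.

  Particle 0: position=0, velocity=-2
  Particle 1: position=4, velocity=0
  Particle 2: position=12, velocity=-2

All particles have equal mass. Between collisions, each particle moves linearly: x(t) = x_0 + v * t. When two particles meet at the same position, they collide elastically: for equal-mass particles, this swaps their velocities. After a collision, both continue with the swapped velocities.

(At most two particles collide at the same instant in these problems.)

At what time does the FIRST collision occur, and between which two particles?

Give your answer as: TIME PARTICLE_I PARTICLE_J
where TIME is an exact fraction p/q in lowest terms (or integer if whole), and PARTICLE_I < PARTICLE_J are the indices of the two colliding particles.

Answer: 4 1 2

Derivation:
Pair (0,1): pos 0,4 vel -2,0 -> not approaching (rel speed -2 <= 0)
Pair (1,2): pos 4,12 vel 0,-2 -> gap=8, closing at 2/unit, collide at t=4
Earliest collision: t=4 between 1 and 2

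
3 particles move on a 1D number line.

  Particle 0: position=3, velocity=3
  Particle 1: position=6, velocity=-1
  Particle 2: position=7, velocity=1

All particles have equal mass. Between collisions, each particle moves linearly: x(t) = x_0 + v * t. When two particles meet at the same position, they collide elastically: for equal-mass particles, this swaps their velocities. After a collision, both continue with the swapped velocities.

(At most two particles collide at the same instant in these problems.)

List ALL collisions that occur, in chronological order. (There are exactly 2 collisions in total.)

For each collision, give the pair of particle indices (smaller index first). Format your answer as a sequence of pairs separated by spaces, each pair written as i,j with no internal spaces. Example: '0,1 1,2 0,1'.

Answer: 0,1 1,2

Derivation:
Collision at t=3/4: particles 0 and 1 swap velocities; positions: p0=21/4 p1=21/4 p2=31/4; velocities now: v0=-1 v1=3 v2=1
Collision at t=2: particles 1 and 2 swap velocities; positions: p0=4 p1=9 p2=9; velocities now: v0=-1 v1=1 v2=3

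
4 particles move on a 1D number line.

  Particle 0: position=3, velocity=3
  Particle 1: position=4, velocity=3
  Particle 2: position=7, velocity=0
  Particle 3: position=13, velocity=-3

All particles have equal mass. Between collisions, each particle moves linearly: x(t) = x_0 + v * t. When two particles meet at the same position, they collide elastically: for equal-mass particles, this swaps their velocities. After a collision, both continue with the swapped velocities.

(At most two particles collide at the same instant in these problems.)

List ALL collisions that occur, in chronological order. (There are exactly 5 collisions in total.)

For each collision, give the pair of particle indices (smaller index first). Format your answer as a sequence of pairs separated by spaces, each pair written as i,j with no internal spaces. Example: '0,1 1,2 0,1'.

Collision at t=1: particles 1 and 2 swap velocities; positions: p0=6 p1=7 p2=7 p3=10; velocities now: v0=3 v1=0 v2=3 v3=-3
Collision at t=4/3: particles 0 and 1 swap velocities; positions: p0=7 p1=7 p2=8 p3=9; velocities now: v0=0 v1=3 v2=3 v3=-3
Collision at t=3/2: particles 2 and 3 swap velocities; positions: p0=7 p1=15/2 p2=17/2 p3=17/2; velocities now: v0=0 v1=3 v2=-3 v3=3
Collision at t=5/3: particles 1 and 2 swap velocities; positions: p0=7 p1=8 p2=8 p3=9; velocities now: v0=0 v1=-3 v2=3 v3=3
Collision at t=2: particles 0 and 1 swap velocities; positions: p0=7 p1=7 p2=9 p3=10; velocities now: v0=-3 v1=0 v2=3 v3=3

Answer: 1,2 0,1 2,3 1,2 0,1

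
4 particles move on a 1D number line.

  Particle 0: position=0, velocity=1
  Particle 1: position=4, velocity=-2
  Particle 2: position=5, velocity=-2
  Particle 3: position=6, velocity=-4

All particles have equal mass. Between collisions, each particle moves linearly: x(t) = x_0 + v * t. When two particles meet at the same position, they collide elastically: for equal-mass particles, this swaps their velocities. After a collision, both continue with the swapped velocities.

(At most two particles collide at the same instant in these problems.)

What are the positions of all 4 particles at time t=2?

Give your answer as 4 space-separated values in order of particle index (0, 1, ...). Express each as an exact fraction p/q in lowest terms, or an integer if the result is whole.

Collision at t=1/2: particles 2 and 3 swap velocities; positions: p0=1/2 p1=3 p2=4 p3=4; velocities now: v0=1 v1=-2 v2=-4 v3=-2
Collision at t=1: particles 1 and 2 swap velocities; positions: p0=1 p1=2 p2=2 p3=3; velocities now: v0=1 v1=-4 v2=-2 v3=-2
Collision at t=6/5: particles 0 and 1 swap velocities; positions: p0=6/5 p1=6/5 p2=8/5 p3=13/5; velocities now: v0=-4 v1=1 v2=-2 v3=-2
Collision at t=4/3: particles 1 and 2 swap velocities; positions: p0=2/3 p1=4/3 p2=4/3 p3=7/3; velocities now: v0=-4 v1=-2 v2=1 v3=-2
Collision at t=5/3: particles 2 and 3 swap velocities; positions: p0=-2/3 p1=2/3 p2=5/3 p3=5/3; velocities now: v0=-4 v1=-2 v2=-2 v3=1
Advance to t=2 (no further collisions before then); velocities: v0=-4 v1=-2 v2=-2 v3=1; positions = -2 0 1 2

Answer: -2 0 1 2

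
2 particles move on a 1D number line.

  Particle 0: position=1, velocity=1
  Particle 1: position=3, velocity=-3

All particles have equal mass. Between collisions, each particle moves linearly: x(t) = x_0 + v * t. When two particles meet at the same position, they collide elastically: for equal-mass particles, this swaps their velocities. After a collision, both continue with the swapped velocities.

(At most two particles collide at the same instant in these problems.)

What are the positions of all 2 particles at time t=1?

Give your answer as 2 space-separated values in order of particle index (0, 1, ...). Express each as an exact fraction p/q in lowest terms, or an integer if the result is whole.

Answer: 0 2

Derivation:
Collision at t=1/2: particles 0 and 1 swap velocities; positions: p0=3/2 p1=3/2; velocities now: v0=-3 v1=1
Advance to t=1 (no further collisions before then); velocities: v0=-3 v1=1; positions = 0 2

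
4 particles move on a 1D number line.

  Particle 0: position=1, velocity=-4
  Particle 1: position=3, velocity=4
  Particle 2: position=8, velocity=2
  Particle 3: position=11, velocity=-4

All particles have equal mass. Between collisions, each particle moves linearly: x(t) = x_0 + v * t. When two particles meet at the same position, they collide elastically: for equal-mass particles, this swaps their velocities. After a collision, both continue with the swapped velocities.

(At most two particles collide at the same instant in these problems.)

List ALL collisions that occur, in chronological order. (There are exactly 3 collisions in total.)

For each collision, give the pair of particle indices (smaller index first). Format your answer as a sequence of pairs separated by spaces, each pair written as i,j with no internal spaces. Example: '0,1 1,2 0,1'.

Collision at t=1/2: particles 2 and 3 swap velocities; positions: p0=-1 p1=5 p2=9 p3=9; velocities now: v0=-4 v1=4 v2=-4 v3=2
Collision at t=1: particles 1 and 2 swap velocities; positions: p0=-3 p1=7 p2=7 p3=10; velocities now: v0=-4 v1=-4 v2=4 v3=2
Collision at t=5/2: particles 2 and 3 swap velocities; positions: p0=-9 p1=1 p2=13 p3=13; velocities now: v0=-4 v1=-4 v2=2 v3=4

Answer: 2,3 1,2 2,3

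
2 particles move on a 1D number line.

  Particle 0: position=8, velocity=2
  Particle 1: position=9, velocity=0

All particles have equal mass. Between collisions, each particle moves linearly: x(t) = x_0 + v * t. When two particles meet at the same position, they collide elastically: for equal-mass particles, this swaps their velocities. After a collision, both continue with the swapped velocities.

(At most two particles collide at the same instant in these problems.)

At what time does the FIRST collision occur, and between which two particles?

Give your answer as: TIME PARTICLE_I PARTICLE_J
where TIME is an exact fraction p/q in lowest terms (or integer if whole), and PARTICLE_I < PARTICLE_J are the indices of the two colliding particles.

Answer: 1/2 0 1

Derivation:
Pair (0,1): pos 8,9 vel 2,0 -> gap=1, closing at 2/unit, collide at t=1/2
Earliest collision: t=1/2 between 0 and 1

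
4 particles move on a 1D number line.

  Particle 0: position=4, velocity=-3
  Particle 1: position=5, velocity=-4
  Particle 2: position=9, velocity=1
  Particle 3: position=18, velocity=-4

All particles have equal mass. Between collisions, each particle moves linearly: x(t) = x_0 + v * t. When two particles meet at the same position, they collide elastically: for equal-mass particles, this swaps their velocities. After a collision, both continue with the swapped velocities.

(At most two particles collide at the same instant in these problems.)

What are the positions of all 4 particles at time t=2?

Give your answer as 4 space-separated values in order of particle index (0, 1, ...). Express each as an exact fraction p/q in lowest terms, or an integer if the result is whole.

Collision at t=1: particles 0 and 1 swap velocities; positions: p0=1 p1=1 p2=10 p3=14; velocities now: v0=-4 v1=-3 v2=1 v3=-4
Collision at t=9/5: particles 2 and 3 swap velocities; positions: p0=-11/5 p1=-7/5 p2=54/5 p3=54/5; velocities now: v0=-4 v1=-3 v2=-4 v3=1
Advance to t=2 (no further collisions before then); velocities: v0=-4 v1=-3 v2=-4 v3=1; positions = -3 -2 10 11

Answer: -3 -2 10 11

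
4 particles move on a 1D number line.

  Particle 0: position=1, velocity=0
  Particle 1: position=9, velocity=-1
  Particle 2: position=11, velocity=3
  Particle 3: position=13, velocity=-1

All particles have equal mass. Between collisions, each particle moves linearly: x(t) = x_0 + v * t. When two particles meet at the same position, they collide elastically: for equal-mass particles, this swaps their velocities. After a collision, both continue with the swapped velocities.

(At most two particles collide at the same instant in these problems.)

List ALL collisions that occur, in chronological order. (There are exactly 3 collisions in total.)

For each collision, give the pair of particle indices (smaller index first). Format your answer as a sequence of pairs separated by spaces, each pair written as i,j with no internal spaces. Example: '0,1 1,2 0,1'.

Collision at t=1/2: particles 2 and 3 swap velocities; positions: p0=1 p1=17/2 p2=25/2 p3=25/2; velocities now: v0=0 v1=-1 v2=-1 v3=3
Collision at t=8: particles 0 and 1 swap velocities; positions: p0=1 p1=1 p2=5 p3=35; velocities now: v0=-1 v1=0 v2=-1 v3=3
Collision at t=12: particles 1 and 2 swap velocities; positions: p0=-3 p1=1 p2=1 p3=47; velocities now: v0=-1 v1=-1 v2=0 v3=3

Answer: 2,3 0,1 1,2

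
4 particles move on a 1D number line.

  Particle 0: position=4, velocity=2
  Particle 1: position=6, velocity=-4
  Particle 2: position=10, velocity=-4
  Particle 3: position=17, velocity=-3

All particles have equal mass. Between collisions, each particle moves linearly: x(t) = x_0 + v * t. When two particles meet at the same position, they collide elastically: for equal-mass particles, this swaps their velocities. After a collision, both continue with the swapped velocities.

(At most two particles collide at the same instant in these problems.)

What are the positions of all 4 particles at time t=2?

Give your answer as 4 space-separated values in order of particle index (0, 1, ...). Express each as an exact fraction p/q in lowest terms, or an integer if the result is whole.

Answer: -2 2 8 11

Derivation:
Collision at t=1/3: particles 0 and 1 swap velocities; positions: p0=14/3 p1=14/3 p2=26/3 p3=16; velocities now: v0=-4 v1=2 v2=-4 v3=-3
Collision at t=1: particles 1 and 2 swap velocities; positions: p0=2 p1=6 p2=6 p3=14; velocities now: v0=-4 v1=-4 v2=2 v3=-3
Advance to t=2 (no further collisions before then); velocities: v0=-4 v1=-4 v2=2 v3=-3; positions = -2 2 8 11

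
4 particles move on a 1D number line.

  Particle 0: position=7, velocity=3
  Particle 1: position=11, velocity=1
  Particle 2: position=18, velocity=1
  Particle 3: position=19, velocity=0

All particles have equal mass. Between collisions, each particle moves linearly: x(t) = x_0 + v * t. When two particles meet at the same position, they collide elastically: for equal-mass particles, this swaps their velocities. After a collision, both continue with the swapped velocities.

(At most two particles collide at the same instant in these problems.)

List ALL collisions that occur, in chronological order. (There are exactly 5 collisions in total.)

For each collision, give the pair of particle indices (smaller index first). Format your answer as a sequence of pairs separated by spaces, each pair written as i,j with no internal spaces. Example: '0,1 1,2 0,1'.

Collision at t=1: particles 2 and 3 swap velocities; positions: p0=10 p1=12 p2=19 p3=19; velocities now: v0=3 v1=1 v2=0 v3=1
Collision at t=2: particles 0 and 1 swap velocities; positions: p0=13 p1=13 p2=19 p3=20; velocities now: v0=1 v1=3 v2=0 v3=1
Collision at t=4: particles 1 and 2 swap velocities; positions: p0=15 p1=19 p2=19 p3=22; velocities now: v0=1 v1=0 v2=3 v3=1
Collision at t=11/2: particles 2 and 3 swap velocities; positions: p0=33/2 p1=19 p2=47/2 p3=47/2; velocities now: v0=1 v1=0 v2=1 v3=3
Collision at t=8: particles 0 and 1 swap velocities; positions: p0=19 p1=19 p2=26 p3=31; velocities now: v0=0 v1=1 v2=1 v3=3

Answer: 2,3 0,1 1,2 2,3 0,1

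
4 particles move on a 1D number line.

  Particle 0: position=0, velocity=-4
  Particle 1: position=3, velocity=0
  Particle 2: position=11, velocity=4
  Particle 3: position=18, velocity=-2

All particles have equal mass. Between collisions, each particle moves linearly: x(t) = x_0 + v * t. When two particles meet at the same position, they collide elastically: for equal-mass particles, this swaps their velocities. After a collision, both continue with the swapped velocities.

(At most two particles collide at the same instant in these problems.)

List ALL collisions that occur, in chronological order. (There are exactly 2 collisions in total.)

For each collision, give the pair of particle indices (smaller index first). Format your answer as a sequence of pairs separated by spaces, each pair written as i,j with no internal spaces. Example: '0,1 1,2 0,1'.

Collision at t=7/6: particles 2 and 3 swap velocities; positions: p0=-14/3 p1=3 p2=47/3 p3=47/3; velocities now: v0=-4 v1=0 v2=-2 v3=4
Collision at t=15/2: particles 1 and 2 swap velocities; positions: p0=-30 p1=3 p2=3 p3=41; velocities now: v0=-4 v1=-2 v2=0 v3=4

Answer: 2,3 1,2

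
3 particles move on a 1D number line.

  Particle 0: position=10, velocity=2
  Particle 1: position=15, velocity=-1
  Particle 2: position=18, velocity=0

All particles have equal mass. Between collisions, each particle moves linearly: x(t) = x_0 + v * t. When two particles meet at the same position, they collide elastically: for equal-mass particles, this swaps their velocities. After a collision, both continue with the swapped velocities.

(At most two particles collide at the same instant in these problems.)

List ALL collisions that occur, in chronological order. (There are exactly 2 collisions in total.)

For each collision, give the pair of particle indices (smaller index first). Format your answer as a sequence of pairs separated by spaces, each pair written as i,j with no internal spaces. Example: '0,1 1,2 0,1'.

Answer: 0,1 1,2

Derivation:
Collision at t=5/3: particles 0 and 1 swap velocities; positions: p0=40/3 p1=40/3 p2=18; velocities now: v0=-1 v1=2 v2=0
Collision at t=4: particles 1 and 2 swap velocities; positions: p0=11 p1=18 p2=18; velocities now: v0=-1 v1=0 v2=2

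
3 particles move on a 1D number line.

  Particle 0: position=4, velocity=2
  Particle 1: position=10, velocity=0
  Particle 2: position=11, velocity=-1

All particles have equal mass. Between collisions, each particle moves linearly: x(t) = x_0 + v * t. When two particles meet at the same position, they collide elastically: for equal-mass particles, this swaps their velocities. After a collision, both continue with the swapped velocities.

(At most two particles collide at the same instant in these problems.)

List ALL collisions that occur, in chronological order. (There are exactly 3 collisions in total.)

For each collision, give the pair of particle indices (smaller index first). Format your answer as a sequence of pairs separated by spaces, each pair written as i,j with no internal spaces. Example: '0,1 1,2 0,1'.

Answer: 1,2 0,1 1,2

Derivation:
Collision at t=1: particles 1 and 2 swap velocities; positions: p0=6 p1=10 p2=10; velocities now: v0=2 v1=-1 v2=0
Collision at t=7/3: particles 0 and 1 swap velocities; positions: p0=26/3 p1=26/3 p2=10; velocities now: v0=-1 v1=2 v2=0
Collision at t=3: particles 1 and 2 swap velocities; positions: p0=8 p1=10 p2=10; velocities now: v0=-1 v1=0 v2=2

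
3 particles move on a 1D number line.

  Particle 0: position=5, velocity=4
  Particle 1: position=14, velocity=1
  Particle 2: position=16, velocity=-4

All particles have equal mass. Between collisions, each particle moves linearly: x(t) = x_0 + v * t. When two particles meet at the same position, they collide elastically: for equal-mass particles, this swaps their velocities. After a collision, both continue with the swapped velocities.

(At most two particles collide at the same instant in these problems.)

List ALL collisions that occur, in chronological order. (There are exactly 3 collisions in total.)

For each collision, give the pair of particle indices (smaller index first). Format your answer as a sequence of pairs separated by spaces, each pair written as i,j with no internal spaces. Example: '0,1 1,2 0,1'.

Collision at t=2/5: particles 1 and 2 swap velocities; positions: p0=33/5 p1=72/5 p2=72/5; velocities now: v0=4 v1=-4 v2=1
Collision at t=11/8: particles 0 and 1 swap velocities; positions: p0=21/2 p1=21/2 p2=123/8; velocities now: v0=-4 v1=4 v2=1
Collision at t=3: particles 1 and 2 swap velocities; positions: p0=4 p1=17 p2=17; velocities now: v0=-4 v1=1 v2=4

Answer: 1,2 0,1 1,2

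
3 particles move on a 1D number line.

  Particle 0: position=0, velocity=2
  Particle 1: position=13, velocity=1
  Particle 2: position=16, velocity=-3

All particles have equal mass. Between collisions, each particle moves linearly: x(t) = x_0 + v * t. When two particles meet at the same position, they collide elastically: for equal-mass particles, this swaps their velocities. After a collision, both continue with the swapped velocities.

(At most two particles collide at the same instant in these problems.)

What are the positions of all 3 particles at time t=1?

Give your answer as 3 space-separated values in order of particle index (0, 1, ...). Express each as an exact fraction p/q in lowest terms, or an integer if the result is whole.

Collision at t=3/4: particles 1 and 2 swap velocities; positions: p0=3/2 p1=55/4 p2=55/4; velocities now: v0=2 v1=-3 v2=1
Advance to t=1 (no further collisions before then); velocities: v0=2 v1=-3 v2=1; positions = 2 13 14

Answer: 2 13 14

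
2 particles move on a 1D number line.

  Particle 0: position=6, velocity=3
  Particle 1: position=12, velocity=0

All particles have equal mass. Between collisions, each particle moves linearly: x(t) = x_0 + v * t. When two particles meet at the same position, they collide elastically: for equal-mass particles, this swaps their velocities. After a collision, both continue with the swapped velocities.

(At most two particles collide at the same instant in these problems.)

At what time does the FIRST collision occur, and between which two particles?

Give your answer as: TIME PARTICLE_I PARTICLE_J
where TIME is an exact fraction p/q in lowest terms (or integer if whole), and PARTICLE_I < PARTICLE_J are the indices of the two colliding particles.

Pair (0,1): pos 6,12 vel 3,0 -> gap=6, closing at 3/unit, collide at t=2
Earliest collision: t=2 between 0 and 1

Answer: 2 0 1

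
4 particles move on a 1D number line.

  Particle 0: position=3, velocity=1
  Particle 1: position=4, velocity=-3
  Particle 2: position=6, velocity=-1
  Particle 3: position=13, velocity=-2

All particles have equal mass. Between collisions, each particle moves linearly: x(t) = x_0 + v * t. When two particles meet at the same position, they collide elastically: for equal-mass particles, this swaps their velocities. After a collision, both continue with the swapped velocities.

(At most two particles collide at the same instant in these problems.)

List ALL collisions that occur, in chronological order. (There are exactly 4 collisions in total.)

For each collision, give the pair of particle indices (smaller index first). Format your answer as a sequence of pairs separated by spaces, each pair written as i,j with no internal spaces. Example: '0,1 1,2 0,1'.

Answer: 0,1 1,2 2,3 1,2

Derivation:
Collision at t=1/4: particles 0 and 1 swap velocities; positions: p0=13/4 p1=13/4 p2=23/4 p3=25/2; velocities now: v0=-3 v1=1 v2=-1 v3=-2
Collision at t=3/2: particles 1 and 2 swap velocities; positions: p0=-1/2 p1=9/2 p2=9/2 p3=10; velocities now: v0=-3 v1=-1 v2=1 v3=-2
Collision at t=10/3: particles 2 and 3 swap velocities; positions: p0=-6 p1=8/3 p2=19/3 p3=19/3; velocities now: v0=-3 v1=-1 v2=-2 v3=1
Collision at t=7: particles 1 and 2 swap velocities; positions: p0=-17 p1=-1 p2=-1 p3=10; velocities now: v0=-3 v1=-2 v2=-1 v3=1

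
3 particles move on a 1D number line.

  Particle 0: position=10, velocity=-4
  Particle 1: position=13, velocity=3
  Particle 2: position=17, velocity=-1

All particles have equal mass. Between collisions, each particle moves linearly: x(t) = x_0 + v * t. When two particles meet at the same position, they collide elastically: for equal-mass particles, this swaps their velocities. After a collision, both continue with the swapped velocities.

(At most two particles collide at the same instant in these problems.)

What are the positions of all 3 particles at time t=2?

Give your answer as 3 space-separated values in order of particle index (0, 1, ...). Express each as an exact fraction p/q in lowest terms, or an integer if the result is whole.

Collision at t=1: particles 1 and 2 swap velocities; positions: p0=6 p1=16 p2=16; velocities now: v0=-4 v1=-1 v2=3
Advance to t=2 (no further collisions before then); velocities: v0=-4 v1=-1 v2=3; positions = 2 15 19

Answer: 2 15 19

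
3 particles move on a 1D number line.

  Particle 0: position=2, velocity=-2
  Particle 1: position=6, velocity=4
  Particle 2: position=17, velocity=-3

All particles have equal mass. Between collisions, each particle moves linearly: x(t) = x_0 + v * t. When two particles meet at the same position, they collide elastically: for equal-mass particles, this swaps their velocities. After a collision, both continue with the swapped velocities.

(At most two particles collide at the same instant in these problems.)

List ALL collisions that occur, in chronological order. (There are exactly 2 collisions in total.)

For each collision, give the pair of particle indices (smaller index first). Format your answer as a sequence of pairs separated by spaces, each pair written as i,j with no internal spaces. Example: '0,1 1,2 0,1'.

Collision at t=11/7: particles 1 and 2 swap velocities; positions: p0=-8/7 p1=86/7 p2=86/7; velocities now: v0=-2 v1=-3 v2=4
Collision at t=15: particles 0 and 1 swap velocities; positions: p0=-28 p1=-28 p2=66; velocities now: v0=-3 v1=-2 v2=4

Answer: 1,2 0,1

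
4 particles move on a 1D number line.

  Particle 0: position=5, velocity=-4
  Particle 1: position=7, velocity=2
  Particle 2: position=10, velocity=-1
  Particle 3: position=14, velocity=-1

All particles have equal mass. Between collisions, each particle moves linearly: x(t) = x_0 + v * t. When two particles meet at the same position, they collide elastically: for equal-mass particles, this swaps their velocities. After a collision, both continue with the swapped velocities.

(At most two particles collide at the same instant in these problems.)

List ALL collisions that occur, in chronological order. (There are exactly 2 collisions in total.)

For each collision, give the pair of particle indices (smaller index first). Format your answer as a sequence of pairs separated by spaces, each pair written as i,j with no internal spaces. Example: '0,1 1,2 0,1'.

Answer: 1,2 2,3

Derivation:
Collision at t=1: particles 1 and 2 swap velocities; positions: p0=1 p1=9 p2=9 p3=13; velocities now: v0=-4 v1=-1 v2=2 v3=-1
Collision at t=7/3: particles 2 and 3 swap velocities; positions: p0=-13/3 p1=23/3 p2=35/3 p3=35/3; velocities now: v0=-4 v1=-1 v2=-1 v3=2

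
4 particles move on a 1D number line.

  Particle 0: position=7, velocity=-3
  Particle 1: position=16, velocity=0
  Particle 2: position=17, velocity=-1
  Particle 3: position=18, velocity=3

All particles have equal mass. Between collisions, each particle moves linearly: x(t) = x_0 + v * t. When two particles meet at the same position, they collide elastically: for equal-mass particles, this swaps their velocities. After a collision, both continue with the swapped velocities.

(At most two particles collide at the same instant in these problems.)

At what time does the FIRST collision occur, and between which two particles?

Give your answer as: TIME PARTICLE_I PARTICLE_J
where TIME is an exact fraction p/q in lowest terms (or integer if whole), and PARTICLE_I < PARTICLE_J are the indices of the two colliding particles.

Answer: 1 1 2

Derivation:
Pair (0,1): pos 7,16 vel -3,0 -> not approaching (rel speed -3 <= 0)
Pair (1,2): pos 16,17 vel 0,-1 -> gap=1, closing at 1/unit, collide at t=1
Pair (2,3): pos 17,18 vel -1,3 -> not approaching (rel speed -4 <= 0)
Earliest collision: t=1 between 1 and 2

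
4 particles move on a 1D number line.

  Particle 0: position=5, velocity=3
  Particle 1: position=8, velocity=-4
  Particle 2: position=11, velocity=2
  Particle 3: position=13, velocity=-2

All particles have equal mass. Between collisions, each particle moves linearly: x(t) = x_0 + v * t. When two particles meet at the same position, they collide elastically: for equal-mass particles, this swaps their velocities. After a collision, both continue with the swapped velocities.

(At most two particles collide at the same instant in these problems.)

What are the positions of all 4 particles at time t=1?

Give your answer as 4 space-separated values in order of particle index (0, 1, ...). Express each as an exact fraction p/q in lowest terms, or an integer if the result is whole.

Answer: 4 8 11 13

Derivation:
Collision at t=3/7: particles 0 and 1 swap velocities; positions: p0=44/7 p1=44/7 p2=83/7 p3=85/7; velocities now: v0=-4 v1=3 v2=2 v3=-2
Collision at t=1/2: particles 2 and 3 swap velocities; positions: p0=6 p1=13/2 p2=12 p3=12; velocities now: v0=-4 v1=3 v2=-2 v3=2
Advance to t=1 (no further collisions before then); velocities: v0=-4 v1=3 v2=-2 v3=2; positions = 4 8 11 13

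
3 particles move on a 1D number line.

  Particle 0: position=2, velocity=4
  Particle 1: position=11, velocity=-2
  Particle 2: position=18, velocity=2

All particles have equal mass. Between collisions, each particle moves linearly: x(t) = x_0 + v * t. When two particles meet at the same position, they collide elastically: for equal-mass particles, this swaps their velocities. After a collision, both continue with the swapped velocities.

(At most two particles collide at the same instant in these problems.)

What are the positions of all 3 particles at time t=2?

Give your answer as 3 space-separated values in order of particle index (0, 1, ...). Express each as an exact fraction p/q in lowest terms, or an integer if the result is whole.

Collision at t=3/2: particles 0 and 1 swap velocities; positions: p0=8 p1=8 p2=21; velocities now: v0=-2 v1=4 v2=2
Advance to t=2 (no further collisions before then); velocities: v0=-2 v1=4 v2=2; positions = 7 10 22

Answer: 7 10 22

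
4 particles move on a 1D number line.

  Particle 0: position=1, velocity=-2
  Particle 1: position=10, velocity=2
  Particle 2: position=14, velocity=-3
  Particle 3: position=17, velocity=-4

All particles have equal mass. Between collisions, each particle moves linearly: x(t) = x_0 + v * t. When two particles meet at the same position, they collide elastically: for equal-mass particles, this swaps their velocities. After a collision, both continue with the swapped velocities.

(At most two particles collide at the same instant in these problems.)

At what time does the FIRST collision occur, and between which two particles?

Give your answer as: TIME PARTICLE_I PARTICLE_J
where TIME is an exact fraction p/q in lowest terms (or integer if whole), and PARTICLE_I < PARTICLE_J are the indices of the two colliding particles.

Pair (0,1): pos 1,10 vel -2,2 -> not approaching (rel speed -4 <= 0)
Pair (1,2): pos 10,14 vel 2,-3 -> gap=4, closing at 5/unit, collide at t=4/5
Pair (2,3): pos 14,17 vel -3,-4 -> gap=3, closing at 1/unit, collide at t=3
Earliest collision: t=4/5 between 1 and 2

Answer: 4/5 1 2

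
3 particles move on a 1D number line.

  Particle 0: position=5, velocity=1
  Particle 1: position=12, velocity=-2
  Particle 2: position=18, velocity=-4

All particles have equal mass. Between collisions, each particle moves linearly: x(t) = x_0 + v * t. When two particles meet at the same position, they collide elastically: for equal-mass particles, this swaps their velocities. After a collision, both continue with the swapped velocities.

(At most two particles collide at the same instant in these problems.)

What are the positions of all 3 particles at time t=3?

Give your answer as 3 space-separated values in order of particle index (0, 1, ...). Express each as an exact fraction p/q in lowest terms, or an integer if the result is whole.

Collision at t=7/3: particles 0 and 1 swap velocities; positions: p0=22/3 p1=22/3 p2=26/3; velocities now: v0=-2 v1=1 v2=-4
Collision at t=13/5: particles 1 and 2 swap velocities; positions: p0=34/5 p1=38/5 p2=38/5; velocities now: v0=-2 v1=-4 v2=1
Collision at t=3: particles 0 and 1 swap velocities; positions: p0=6 p1=6 p2=8; velocities now: v0=-4 v1=-2 v2=1
Advance to t=3 (no further collisions before then); velocities: v0=-4 v1=-2 v2=1; positions = 6 6 8

Answer: 6 6 8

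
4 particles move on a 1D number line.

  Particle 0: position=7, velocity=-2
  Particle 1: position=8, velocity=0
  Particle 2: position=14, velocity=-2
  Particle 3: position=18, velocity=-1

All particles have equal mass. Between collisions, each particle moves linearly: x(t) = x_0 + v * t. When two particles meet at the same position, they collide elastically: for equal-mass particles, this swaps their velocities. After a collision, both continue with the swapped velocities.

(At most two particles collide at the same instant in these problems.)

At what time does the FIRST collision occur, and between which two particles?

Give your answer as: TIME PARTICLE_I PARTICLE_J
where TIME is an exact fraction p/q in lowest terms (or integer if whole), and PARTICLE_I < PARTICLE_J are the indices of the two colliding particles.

Answer: 3 1 2

Derivation:
Pair (0,1): pos 7,8 vel -2,0 -> not approaching (rel speed -2 <= 0)
Pair (1,2): pos 8,14 vel 0,-2 -> gap=6, closing at 2/unit, collide at t=3
Pair (2,3): pos 14,18 vel -2,-1 -> not approaching (rel speed -1 <= 0)
Earliest collision: t=3 between 1 and 2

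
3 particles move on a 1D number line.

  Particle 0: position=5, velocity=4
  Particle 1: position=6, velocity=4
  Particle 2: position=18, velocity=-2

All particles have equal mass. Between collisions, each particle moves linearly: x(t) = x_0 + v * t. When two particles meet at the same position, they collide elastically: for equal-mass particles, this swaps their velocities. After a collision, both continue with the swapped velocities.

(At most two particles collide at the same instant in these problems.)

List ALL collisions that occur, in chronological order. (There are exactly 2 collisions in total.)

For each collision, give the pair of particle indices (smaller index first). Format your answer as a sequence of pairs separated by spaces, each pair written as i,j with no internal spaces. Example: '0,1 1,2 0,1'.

Answer: 1,2 0,1

Derivation:
Collision at t=2: particles 1 and 2 swap velocities; positions: p0=13 p1=14 p2=14; velocities now: v0=4 v1=-2 v2=4
Collision at t=13/6: particles 0 and 1 swap velocities; positions: p0=41/3 p1=41/3 p2=44/3; velocities now: v0=-2 v1=4 v2=4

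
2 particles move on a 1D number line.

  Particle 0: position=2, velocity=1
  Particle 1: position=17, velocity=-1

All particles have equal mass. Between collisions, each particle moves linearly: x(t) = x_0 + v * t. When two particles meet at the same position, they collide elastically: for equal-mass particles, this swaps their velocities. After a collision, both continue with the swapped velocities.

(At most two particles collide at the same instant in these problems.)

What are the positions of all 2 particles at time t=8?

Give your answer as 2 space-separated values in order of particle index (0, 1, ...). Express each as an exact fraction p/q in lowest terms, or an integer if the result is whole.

Answer: 9 10

Derivation:
Collision at t=15/2: particles 0 and 1 swap velocities; positions: p0=19/2 p1=19/2; velocities now: v0=-1 v1=1
Advance to t=8 (no further collisions before then); velocities: v0=-1 v1=1; positions = 9 10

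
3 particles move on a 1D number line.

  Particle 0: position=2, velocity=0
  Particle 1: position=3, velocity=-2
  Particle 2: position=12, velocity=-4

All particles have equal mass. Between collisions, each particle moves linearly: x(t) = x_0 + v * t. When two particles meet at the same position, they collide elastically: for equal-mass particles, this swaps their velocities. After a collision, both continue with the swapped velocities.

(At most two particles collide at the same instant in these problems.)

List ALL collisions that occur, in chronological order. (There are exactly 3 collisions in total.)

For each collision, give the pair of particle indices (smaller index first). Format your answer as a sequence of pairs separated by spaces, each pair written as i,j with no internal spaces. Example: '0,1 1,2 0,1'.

Collision at t=1/2: particles 0 and 1 swap velocities; positions: p0=2 p1=2 p2=10; velocities now: v0=-2 v1=0 v2=-4
Collision at t=5/2: particles 1 and 2 swap velocities; positions: p0=-2 p1=2 p2=2; velocities now: v0=-2 v1=-4 v2=0
Collision at t=9/2: particles 0 and 1 swap velocities; positions: p0=-6 p1=-6 p2=2; velocities now: v0=-4 v1=-2 v2=0

Answer: 0,1 1,2 0,1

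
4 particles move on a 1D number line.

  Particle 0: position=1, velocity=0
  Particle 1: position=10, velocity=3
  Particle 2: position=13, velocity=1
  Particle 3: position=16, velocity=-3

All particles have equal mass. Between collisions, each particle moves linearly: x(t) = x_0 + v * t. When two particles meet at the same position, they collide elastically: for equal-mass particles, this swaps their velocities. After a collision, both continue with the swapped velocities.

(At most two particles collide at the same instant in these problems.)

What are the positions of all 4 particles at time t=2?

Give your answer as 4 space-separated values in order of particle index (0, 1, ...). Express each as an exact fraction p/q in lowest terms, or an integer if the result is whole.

Answer: 1 10 15 16

Derivation:
Collision at t=3/4: particles 2 and 3 swap velocities; positions: p0=1 p1=49/4 p2=55/4 p3=55/4; velocities now: v0=0 v1=3 v2=-3 v3=1
Collision at t=1: particles 1 and 2 swap velocities; positions: p0=1 p1=13 p2=13 p3=14; velocities now: v0=0 v1=-3 v2=3 v3=1
Collision at t=3/2: particles 2 and 3 swap velocities; positions: p0=1 p1=23/2 p2=29/2 p3=29/2; velocities now: v0=0 v1=-3 v2=1 v3=3
Advance to t=2 (no further collisions before then); velocities: v0=0 v1=-3 v2=1 v3=3; positions = 1 10 15 16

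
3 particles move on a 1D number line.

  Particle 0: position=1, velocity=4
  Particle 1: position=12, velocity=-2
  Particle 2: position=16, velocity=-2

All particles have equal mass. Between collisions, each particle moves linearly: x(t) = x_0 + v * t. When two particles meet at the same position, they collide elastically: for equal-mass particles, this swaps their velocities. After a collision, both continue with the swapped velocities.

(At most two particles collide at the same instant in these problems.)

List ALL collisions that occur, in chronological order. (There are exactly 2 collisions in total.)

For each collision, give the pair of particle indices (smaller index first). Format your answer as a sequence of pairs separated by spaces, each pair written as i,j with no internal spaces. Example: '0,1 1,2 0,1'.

Collision at t=11/6: particles 0 and 1 swap velocities; positions: p0=25/3 p1=25/3 p2=37/3; velocities now: v0=-2 v1=4 v2=-2
Collision at t=5/2: particles 1 and 2 swap velocities; positions: p0=7 p1=11 p2=11; velocities now: v0=-2 v1=-2 v2=4

Answer: 0,1 1,2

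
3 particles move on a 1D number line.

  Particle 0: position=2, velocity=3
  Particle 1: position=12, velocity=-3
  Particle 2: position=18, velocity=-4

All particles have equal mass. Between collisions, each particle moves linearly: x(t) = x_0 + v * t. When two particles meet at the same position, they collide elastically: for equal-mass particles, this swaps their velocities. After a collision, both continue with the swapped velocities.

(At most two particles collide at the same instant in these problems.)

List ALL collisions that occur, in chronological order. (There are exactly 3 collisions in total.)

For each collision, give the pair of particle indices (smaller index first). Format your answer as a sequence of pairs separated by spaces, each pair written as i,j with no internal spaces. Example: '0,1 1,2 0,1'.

Collision at t=5/3: particles 0 and 1 swap velocities; positions: p0=7 p1=7 p2=34/3; velocities now: v0=-3 v1=3 v2=-4
Collision at t=16/7: particles 1 and 2 swap velocities; positions: p0=36/7 p1=62/7 p2=62/7; velocities now: v0=-3 v1=-4 v2=3
Collision at t=6: particles 0 and 1 swap velocities; positions: p0=-6 p1=-6 p2=20; velocities now: v0=-4 v1=-3 v2=3

Answer: 0,1 1,2 0,1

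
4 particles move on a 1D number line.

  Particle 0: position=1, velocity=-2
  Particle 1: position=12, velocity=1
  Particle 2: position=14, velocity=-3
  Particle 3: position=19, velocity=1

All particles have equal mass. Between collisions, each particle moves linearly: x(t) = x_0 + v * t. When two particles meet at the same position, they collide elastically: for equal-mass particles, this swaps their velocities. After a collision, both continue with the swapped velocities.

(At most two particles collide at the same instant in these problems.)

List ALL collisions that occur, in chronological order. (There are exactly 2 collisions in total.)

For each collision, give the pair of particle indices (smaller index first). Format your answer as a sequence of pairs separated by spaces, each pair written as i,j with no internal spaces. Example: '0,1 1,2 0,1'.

Collision at t=1/2: particles 1 and 2 swap velocities; positions: p0=0 p1=25/2 p2=25/2 p3=39/2; velocities now: v0=-2 v1=-3 v2=1 v3=1
Collision at t=13: particles 0 and 1 swap velocities; positions: p0=-25 p1=-25 p2=25 p3=32; velocities now: v0=-3 v1=-2 v2=1 v3=1

Answer: 1,2 0,1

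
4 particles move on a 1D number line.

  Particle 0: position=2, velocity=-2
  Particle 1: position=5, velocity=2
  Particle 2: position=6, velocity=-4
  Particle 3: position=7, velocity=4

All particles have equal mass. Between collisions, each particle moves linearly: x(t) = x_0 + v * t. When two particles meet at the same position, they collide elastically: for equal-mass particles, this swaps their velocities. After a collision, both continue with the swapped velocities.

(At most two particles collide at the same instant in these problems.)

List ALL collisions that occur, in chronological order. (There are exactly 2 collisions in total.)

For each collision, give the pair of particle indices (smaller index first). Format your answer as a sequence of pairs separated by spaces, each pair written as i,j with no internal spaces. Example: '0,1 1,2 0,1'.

Collision at t=1/6: particles 1 and 2 swap velocities; positions: p0=5/3 p1=16/3 p2=16/3 p3=23/3; velocities now: v0=-2 v1=-4 v2=2 v3=4
Collision at t=2: particles 0 and 1 swap velocities; positions: p0=-2 p1=-2 p2=9 p3=15; velocities now: v0=-4 v1=-2 v2=2 v3=4

Answer: 1,2 0,1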